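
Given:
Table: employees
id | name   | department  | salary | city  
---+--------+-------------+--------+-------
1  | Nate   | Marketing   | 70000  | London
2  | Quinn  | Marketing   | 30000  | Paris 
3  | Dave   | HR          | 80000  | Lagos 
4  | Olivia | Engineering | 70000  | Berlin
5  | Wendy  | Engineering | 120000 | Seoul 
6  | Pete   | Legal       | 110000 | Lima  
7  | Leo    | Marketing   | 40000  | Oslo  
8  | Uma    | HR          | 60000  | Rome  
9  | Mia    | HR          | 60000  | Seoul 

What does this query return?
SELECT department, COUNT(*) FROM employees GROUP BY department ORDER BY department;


Assigning each row to its department group:
  Nate -> Marketing
  Quinn -> Marketing
  Dave -> HR
  Olivia -> Engineering
  Wendy -> Engineering
  Pete -> Legal
  Leo -> Marketing
  Uma -> HR
  Mia -> HR


4 groups:
Engineering, 2
HR, 3
Legal, 1
Marketing, 3


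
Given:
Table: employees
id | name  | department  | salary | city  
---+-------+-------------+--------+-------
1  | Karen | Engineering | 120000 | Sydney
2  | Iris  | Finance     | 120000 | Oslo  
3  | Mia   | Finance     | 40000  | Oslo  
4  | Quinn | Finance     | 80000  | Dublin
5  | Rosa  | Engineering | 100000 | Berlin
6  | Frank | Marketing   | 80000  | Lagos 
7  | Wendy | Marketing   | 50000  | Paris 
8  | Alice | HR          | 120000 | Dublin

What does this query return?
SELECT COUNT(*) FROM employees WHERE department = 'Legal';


Counting rows where department = 'Legal'


0


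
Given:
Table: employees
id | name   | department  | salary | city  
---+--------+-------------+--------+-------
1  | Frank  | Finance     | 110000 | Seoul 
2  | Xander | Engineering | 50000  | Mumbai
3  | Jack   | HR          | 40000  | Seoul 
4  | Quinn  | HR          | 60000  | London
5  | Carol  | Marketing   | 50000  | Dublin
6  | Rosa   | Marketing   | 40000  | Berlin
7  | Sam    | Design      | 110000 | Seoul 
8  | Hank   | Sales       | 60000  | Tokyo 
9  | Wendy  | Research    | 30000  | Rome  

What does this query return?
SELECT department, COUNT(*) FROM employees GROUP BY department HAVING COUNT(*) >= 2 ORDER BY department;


Groups with count >= 2:
  HR: 2 -> PASS
  Marketing: 2 -> PASS
  Design: 1 -> filtered out
  Engineering: 1 -> filtered out
  Finance: 1 -> filtered out
  Research: 1 -> filtered out
  Sales: 1 -> filtered out


2 groups:
HR, 2
Marketing, 2


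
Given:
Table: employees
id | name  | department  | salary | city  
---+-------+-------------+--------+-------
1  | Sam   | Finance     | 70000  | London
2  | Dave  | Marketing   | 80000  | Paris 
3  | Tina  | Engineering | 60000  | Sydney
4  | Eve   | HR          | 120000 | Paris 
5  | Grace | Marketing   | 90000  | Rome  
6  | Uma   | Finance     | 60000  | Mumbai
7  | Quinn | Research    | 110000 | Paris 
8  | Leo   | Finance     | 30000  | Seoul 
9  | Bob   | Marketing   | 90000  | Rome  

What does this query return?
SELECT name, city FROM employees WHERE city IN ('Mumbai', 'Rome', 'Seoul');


Filtering: city IN ('Mumbai', 'Rome', 'Seoul')
Matching: 4 rows

4 rows:
Grace, Rome
Uma, Mumbai
Leo, Seoul
Bob, Rome


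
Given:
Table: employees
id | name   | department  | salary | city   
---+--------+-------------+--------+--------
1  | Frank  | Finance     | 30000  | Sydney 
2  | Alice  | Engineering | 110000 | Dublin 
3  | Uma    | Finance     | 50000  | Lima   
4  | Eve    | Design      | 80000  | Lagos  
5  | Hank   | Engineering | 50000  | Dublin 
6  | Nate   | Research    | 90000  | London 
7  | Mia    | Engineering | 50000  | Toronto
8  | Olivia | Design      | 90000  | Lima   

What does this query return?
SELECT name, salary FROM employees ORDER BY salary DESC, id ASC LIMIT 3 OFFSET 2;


Sort by salary DESC (id ASC tiebreak), then skip 2 and take 3
Rows 3 through 5

3 rows:
Olivia, 90000
Eve, 80000
Uma, 50000


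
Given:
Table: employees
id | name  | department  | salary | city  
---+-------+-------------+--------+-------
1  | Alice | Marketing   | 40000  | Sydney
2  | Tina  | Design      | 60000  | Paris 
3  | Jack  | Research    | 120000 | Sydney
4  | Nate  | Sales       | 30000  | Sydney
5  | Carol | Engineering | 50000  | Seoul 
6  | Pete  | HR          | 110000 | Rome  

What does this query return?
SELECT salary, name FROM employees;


Projecting columns: salary, name

6 rows:
40000, Alice
60000, Tina
120000, Jack
30000, Nate
50000, Carol
110000, Pete


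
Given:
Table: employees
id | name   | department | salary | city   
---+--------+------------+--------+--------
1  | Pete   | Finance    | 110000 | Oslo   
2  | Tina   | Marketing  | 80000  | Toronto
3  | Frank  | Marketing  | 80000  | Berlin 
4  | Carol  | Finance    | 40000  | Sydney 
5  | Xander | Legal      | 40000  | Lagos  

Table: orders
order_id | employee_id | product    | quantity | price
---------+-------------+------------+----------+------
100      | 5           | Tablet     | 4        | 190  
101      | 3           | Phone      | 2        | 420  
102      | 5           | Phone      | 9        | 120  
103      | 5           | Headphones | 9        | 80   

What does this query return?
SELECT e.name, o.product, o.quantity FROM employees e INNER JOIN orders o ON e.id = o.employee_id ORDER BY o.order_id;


Joining employees.id = orders.employee_id:
  employee Xander (id=5) -> order Tablet
  employee Frank (id=3) -> order Phone
  employee Xander (id=5) -> order Phone
  employee Xander (id=5) -> order Headphones


4 rows:
Xander, Tablet, 4
Frank, Phone, 2
Xander, Phone, 9
Xander, Headphones, 9


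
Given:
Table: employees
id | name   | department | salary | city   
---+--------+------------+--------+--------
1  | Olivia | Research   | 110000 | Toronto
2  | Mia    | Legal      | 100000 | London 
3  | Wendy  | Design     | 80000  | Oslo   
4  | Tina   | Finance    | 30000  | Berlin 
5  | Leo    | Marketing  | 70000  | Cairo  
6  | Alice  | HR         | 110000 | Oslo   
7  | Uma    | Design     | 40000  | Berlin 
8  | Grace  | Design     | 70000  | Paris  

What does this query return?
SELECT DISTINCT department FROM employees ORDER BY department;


All 'department' values (row order): Research, Legal, Design, Finance, Marketing, HR, Design, Design
Removing duplicates leaves 6 unique value(s).

6 values:
Design
Finance
HR
Legal
Marketing
Research


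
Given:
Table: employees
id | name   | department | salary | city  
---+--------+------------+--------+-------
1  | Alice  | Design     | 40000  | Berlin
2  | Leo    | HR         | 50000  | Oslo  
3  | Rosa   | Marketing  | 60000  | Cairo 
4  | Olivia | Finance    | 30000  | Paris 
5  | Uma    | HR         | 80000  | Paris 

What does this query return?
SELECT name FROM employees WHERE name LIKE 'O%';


LIKE 'O%' matches names starting with 'O'
Matching: 1

1 rows:
Olivia


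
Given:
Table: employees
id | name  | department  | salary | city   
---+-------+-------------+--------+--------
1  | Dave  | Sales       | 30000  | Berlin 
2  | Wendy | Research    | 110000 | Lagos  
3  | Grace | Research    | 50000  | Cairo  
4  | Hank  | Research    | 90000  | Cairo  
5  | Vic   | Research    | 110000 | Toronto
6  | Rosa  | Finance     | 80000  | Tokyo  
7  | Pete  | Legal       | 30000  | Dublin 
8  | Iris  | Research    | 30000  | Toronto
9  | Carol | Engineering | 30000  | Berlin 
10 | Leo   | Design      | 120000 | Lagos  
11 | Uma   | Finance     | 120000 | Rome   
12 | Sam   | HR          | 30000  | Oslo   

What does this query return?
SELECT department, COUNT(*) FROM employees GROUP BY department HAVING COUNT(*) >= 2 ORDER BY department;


Groups with count >= 2:
  Finance: 2 -> PASS
  Research: 5 -> PASS
  Design: 1 -> filtered out
  Engineering: 1 -> filtered out
  HR: 1 -> filtered out
  Legal: 1 -> filtered out
  Sales: 1 -> filtered out


2 groups:
Finance, 2
Research, 5


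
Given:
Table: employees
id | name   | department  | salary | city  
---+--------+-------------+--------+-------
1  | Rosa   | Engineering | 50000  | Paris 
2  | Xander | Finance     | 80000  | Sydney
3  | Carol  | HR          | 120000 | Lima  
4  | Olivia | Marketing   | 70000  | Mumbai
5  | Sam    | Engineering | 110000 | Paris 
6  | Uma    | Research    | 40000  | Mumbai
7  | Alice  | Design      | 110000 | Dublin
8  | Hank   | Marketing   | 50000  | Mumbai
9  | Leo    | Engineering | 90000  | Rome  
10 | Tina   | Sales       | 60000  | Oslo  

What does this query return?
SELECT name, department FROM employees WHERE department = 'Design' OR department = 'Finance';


Filtering: department = 'Design' OR 'Finance'
Matching: 2 rows

2 rows:
Xander, Finance
Alice, Design


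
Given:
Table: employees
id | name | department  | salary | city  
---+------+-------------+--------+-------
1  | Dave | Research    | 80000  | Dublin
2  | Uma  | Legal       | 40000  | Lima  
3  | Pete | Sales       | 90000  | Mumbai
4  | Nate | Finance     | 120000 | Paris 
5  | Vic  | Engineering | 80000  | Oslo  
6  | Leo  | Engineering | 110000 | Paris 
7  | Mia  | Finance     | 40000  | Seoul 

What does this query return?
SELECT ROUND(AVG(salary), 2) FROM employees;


SUM(salary) = 560000
COUNT = 7
ROUND(AVG, 2) = ROUND(560000 / 7, 2) = 80000.0

80000.0


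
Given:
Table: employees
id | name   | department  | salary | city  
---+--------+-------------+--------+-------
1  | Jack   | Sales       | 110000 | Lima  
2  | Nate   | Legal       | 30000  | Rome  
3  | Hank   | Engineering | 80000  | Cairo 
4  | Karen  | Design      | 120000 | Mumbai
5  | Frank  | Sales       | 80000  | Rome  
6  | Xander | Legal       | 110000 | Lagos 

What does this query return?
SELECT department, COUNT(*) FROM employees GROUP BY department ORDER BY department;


Assigning each row to its department group:
  Jack -> Sales
  Nate -> Legal
  Hank -> Engineering
  Karen -> Design
  Frank -> Sales
  Xander -> Legal


4 groups:
Design, 1
Engineering, 1
Legal, 2
Sales, 2


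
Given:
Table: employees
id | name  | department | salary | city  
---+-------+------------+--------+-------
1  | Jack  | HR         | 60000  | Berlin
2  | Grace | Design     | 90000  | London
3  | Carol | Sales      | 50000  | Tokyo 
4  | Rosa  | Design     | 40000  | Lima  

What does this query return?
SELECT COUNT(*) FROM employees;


COUNT(*) counts all rows

4


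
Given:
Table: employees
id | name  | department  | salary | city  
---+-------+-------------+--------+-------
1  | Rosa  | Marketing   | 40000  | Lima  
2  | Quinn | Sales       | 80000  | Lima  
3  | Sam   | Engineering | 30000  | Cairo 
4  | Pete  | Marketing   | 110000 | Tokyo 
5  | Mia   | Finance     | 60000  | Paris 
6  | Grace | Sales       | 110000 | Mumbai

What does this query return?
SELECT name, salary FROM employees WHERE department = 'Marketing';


Filtering: department = 'Marketing'
Matching rows: 2

2 rows:
Rosa, 40000
Pete, 110000


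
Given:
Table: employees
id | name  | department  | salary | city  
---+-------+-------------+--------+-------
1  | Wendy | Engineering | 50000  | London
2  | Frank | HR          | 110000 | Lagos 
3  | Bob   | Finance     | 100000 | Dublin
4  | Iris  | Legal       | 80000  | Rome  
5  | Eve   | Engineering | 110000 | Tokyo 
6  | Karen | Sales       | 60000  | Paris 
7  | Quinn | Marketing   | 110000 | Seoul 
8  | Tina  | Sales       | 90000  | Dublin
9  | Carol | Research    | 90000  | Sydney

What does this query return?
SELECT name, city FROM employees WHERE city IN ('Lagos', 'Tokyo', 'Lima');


Filtering: city IN ('Lagos', 'Tokyo', 'Lima')
Matching: 2 rows

2 rows:
Frank, Lagos
Eve, Tokyo


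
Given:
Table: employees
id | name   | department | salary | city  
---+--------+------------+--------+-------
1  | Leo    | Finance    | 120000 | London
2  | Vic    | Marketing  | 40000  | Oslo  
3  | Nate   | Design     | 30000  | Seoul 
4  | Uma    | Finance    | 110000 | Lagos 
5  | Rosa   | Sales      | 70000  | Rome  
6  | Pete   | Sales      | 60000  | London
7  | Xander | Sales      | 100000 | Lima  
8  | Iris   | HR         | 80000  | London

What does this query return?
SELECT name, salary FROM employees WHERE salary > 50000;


Filtering: salary > 50000
Matching: 6 rows

6 rows:
Leo, 120000
Uma, 110000
Rosa, 70000
Pete, 60000
Xander, 100000
Iris, 80000


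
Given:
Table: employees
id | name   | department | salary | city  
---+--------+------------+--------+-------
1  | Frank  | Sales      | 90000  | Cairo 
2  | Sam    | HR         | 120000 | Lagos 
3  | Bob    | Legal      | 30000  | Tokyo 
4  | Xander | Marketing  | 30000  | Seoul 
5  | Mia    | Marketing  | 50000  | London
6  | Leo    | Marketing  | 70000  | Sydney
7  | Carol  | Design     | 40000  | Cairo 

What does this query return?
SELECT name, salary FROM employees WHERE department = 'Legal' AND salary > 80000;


Filtering: department = 'Legal' AND salary > 80000
Matching: 0 rows

Empty result set (0 rows)


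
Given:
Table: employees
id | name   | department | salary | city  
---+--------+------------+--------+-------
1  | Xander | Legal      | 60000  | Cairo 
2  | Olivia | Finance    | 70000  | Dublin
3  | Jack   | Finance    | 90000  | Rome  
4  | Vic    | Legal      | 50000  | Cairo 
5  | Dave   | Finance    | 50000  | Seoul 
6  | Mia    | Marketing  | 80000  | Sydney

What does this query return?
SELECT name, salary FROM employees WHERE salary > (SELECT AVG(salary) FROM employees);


Subquery: AVG(salary) = 66666.67
Filtering: salary > 66666.67
  Olivia (70000) -> MATCH
  Jack (90000) -> MATCH
  Mia (80000) -> MATCH


3 rows:
Olivia, 70000
Jack, 90000
Mia, 80000


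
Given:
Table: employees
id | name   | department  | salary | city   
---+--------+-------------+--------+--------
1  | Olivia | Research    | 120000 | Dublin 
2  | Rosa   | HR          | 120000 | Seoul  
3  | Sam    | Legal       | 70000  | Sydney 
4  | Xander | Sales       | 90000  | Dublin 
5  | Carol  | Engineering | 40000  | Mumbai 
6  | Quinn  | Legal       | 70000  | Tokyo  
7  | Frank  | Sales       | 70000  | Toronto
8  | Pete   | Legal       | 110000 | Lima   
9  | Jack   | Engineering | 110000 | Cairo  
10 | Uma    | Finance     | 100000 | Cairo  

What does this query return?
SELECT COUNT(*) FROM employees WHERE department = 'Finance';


Counting rows where department = 'Finance'
  Uma -> MATCH


1


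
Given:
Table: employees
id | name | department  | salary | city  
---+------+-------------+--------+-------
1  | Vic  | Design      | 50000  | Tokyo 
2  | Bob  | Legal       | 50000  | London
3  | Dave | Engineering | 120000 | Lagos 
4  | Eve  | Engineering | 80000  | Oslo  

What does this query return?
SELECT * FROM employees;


SELECT * returns all 4 rows with all columns

4 rows:
1, Vic, Design, 50000, Tokyo
2, Bob, Legal, 50000, London
3, Dave, Engineering, 120000, Lagos
4, Eve, Engineering, 80000, Oslo


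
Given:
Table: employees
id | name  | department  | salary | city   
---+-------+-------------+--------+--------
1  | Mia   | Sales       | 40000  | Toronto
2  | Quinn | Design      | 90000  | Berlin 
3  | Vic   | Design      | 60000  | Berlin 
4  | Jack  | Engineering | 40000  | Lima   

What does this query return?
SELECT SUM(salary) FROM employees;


SUM(salary) = 40000 + 90000 + 60000 + 40000 = 230000

230000


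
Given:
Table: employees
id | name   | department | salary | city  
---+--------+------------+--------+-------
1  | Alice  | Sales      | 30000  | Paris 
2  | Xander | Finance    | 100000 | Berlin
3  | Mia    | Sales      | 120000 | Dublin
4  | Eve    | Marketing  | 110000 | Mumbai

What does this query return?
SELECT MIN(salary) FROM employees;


Salaries: 30000, 100000, 120000, 110000
MIN = 30000

30000


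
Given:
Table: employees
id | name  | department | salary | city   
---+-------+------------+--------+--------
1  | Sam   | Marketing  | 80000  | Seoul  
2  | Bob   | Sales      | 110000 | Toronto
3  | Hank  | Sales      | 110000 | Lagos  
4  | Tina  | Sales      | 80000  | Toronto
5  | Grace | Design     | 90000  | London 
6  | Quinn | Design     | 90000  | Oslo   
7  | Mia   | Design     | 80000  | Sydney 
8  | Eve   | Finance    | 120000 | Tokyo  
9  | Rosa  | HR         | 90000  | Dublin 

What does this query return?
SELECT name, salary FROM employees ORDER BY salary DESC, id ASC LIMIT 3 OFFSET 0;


Sort by salary DESC (id ASC tiebreak), then skip 0 and take 3
Rows 1 through 3

3 rows:
Eve, 120000
Bob, 110000
Hank, 110000


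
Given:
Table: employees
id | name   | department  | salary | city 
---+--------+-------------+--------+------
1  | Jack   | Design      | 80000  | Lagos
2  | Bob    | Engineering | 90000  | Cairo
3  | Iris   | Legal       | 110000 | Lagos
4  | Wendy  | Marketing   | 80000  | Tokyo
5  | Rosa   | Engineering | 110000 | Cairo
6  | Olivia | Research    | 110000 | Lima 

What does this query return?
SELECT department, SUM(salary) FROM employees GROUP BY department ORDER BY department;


Summing salary within each department:
  Design: 80000 = 80000
  Engineering: 90000 + 110000 = 200000
  Legal: 110000 = 110000
  Marketing: 80000 = 80000
  Research: 110000 = 110000


5 groups:
Design, 80000
Engineering, 200000
Legal, 110000
Marketing, 80000
Research, 110000


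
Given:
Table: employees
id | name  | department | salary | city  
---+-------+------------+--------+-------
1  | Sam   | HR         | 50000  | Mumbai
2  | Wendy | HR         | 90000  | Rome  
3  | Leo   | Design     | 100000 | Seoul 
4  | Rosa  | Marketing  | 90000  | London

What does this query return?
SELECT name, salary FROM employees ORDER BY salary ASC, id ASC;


Sorting by salary ASC, then id ASC for ties

4 rows:
Sam, 50000
Wendy, 90000
Rosa, 90000
Leo, 100000


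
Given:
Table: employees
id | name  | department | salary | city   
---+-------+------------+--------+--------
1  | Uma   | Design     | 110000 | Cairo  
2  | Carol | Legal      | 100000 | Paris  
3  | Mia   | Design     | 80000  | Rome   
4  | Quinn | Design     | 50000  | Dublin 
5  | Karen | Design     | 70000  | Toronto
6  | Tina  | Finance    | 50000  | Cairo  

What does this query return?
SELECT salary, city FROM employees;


Projecting columns: salary, city

6 rows:
110000, Cairo
100000, Paris
80000, Rome
50000, Dublin
70000, Toronto
50000, Cairo


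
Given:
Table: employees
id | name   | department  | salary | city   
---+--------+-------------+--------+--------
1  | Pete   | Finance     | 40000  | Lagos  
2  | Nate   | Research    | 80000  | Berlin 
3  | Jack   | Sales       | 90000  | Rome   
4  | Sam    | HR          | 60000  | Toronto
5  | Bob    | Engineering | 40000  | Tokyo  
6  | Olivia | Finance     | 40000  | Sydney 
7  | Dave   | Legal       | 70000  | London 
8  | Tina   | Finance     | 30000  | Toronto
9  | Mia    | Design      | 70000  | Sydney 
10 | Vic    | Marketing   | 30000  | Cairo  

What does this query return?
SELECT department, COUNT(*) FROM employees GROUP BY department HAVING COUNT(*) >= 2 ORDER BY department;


Groups with count >= 2:
  Finance: 3 -> PASS
  Design: 1 -> filtered out
  Engineering: 1 -> filtered out
  HR: 1 -> filtered out
  Legal: 1 -> filtered out
  Marketing: 1 -> filtered out
  Research: 1 -> filtered out
  Sales: 1 -> filtered out


1 groups:
Finance, 3


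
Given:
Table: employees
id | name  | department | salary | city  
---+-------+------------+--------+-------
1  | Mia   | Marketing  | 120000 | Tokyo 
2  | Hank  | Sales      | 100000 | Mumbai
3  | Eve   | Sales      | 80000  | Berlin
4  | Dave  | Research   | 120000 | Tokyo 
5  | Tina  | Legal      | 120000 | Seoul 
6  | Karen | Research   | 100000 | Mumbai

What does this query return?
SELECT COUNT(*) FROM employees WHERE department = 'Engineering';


Counting rows where department = 'Engineering'


0


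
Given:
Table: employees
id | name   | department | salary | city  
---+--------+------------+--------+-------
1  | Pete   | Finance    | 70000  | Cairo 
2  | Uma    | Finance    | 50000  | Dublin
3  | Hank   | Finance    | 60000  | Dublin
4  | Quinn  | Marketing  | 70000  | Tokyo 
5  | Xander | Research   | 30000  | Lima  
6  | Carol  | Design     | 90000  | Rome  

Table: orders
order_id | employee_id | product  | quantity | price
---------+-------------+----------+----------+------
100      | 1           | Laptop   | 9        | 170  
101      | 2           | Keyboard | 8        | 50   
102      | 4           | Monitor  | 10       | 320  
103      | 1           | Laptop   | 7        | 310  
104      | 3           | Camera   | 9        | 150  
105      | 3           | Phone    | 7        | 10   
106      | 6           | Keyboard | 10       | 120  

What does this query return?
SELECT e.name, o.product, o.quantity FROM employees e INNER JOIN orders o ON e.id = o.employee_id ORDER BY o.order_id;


Joining employees.id = orders.employee_id:
  employee Pete (id=1) -> order Laptop
  employee Uma (id=2) -> order Keyboard
  employee Quinn (id=4) -> order Monitor
  employee Pete (id=1) -> order Laptop
  employee Hank (id=3) -> order Camera
  employee Hank (id=3) -> order Phone
  employee Carol (id=6) -> order Keyboard


7 rows:
Pete, Laptop, 9
Uma, Keyboard, 8
Quinn, Monitor, 10
Pete, Laptop, 7
Hank, Camera, 9
Hank, Phone, 7
Carol, Keyboard, 10


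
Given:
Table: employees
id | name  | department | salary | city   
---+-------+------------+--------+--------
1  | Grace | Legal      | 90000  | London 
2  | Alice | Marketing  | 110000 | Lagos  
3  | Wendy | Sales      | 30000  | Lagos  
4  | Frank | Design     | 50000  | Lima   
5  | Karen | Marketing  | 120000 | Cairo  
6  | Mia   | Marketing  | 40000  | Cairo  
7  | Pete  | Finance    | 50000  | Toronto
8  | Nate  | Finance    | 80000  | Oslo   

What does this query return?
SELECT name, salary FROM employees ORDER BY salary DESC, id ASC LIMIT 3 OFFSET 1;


Sort by salary DESC (id ASC tiebreak), then skip 1 and take 3
Rows 2 through 4

3 rows:
Alice, 110000
Grace, 90000
Nate, 80000


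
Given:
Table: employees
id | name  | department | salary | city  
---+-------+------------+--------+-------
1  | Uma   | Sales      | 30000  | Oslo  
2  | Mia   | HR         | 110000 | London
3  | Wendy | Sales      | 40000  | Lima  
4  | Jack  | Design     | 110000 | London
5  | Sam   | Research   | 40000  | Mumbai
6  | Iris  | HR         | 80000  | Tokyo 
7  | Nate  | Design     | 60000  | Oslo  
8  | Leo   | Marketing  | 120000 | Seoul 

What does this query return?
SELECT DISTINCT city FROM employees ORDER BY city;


All 'city' values (row order): Oslo, London, Lima, London, Mumbai, Tokyo, Oslo, Seoul
Removing duplicates leaves 6 unique value(s).

6 values:
Lima
London
Mumbai
Oslo
Seoul
Tokyo


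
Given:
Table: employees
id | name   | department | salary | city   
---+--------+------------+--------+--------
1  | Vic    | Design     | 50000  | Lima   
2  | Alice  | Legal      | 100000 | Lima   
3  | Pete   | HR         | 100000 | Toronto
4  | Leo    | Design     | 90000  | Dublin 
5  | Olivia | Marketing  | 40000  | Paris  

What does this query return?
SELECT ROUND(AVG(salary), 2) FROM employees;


SUM(salary) = 380000
COUNT = 5
ROUND(AVG, 2) = ROUND(380000 / 5, 2) = 76000.0

76000.0


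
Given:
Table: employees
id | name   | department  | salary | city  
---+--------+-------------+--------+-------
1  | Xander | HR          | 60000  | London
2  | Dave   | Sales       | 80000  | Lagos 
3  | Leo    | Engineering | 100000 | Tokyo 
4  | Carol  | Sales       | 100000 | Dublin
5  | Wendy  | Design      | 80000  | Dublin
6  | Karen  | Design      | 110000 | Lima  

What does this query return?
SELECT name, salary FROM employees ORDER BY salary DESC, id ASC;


Sorting by salary DESC, then id ASC for ties

6 rows:
Karen, 110000
Leo, 100000
Carol, 100000
Dave, 80000
Wendy, 80000
Xander, 60000


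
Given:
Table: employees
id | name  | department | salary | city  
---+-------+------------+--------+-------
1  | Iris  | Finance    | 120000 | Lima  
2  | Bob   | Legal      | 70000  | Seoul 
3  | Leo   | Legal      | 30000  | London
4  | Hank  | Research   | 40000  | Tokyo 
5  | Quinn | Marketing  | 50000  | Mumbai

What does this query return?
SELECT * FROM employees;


SELECT * returns all 5 rows with all columns

5 rows:
1, Iris, Finance, 120000, Lima
2, Bob, Legal, 70000, Seoul
3, Leo, Legal, 30000, London
4, Hank, Research, 40000, Tokyo
5, Quinn, Marketing, 50000, Mumbai


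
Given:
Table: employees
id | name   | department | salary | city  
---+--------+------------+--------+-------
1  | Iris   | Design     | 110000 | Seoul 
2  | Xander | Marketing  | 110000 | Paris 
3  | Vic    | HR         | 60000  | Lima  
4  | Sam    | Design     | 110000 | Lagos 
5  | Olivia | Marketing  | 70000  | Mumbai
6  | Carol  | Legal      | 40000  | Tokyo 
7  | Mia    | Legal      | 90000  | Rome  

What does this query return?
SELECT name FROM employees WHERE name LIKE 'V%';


LIKE 'V%' matches names starting with 'V'
Matching: 1

1 rows:
Vic


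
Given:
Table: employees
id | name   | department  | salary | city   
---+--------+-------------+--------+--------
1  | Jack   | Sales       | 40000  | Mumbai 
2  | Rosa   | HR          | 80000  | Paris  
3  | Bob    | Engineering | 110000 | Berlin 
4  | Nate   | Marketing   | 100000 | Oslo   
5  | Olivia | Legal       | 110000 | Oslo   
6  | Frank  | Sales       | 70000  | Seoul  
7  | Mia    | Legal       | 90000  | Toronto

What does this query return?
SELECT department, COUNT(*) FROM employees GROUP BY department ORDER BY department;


Assigning each row to its department group:
  Jack -> Sales
  Rosa -> HR
  Bob -> Engineering
  Nate -> Marketing
  Olivia -> Legal
  Frank -> Sales
  Mia -> Legal


5 groups:
Engineering, 1
HR, 1
Legal, 2
Marketing, 1
Sales, 2


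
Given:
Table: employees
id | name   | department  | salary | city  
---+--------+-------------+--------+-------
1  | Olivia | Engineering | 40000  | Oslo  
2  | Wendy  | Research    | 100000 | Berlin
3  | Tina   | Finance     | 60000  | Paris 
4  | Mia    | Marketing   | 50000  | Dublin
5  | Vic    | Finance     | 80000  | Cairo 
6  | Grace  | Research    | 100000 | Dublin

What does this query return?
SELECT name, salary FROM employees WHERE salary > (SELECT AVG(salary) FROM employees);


Subquery: AVG(salary) = 71666.67
Filtering: salary > 71666.67
  Wendy (100000) -> MATCH
  Vic (80000) -> MATCH
  Grace (100000) -> MATCH


3 rows:
Wendy, 100000
Vic, 80000
Grace, 100000


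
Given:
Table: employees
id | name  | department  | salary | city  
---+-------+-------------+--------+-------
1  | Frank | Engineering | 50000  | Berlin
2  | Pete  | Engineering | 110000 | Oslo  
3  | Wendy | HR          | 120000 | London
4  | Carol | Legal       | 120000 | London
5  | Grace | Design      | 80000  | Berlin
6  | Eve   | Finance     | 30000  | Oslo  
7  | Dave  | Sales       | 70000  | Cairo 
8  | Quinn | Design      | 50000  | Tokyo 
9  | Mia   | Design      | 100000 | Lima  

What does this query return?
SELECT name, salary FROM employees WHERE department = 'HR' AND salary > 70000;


Filtering: department = 'HR' AND salary > 70000
Matching: 1 rows

1 rows:
Wendy, 120000


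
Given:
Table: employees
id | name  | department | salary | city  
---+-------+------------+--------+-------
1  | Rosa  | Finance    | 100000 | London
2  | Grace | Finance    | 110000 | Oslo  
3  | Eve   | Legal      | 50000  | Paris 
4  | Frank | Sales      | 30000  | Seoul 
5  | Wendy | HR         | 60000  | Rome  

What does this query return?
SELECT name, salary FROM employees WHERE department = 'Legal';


Filtering: department = 'Legal'
Matching rows: 1

1 rows:
Eve, 50000


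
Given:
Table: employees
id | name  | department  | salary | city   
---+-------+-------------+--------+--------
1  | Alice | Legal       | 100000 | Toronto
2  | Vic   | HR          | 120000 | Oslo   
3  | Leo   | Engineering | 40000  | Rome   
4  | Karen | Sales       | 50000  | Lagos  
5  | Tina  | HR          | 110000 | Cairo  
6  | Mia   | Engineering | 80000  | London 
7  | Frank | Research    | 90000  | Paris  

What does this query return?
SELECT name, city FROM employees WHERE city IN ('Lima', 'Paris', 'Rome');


Filtering: city IN ('Lima', 'Paris', 'Rome')
Matching: 2 rows

2 rows:
Leo, Rome
Frank, Paris


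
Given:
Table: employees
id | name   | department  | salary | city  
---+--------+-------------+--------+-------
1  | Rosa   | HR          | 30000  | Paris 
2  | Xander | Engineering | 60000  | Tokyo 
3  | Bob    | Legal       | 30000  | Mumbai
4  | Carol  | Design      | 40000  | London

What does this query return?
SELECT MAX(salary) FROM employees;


Salaries: 30000, 60000, 30000, 40000
MAX = 60000

60000


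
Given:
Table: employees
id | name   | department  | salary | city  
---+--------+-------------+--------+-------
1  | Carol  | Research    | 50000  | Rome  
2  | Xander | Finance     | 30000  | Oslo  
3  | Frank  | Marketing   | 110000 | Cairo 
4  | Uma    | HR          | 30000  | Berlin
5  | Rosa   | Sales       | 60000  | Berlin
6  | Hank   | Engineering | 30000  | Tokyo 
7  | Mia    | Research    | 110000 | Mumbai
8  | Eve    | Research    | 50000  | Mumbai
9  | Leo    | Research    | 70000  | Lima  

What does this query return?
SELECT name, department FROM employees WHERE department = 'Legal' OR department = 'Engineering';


Filtering: department = 'Legal' OR 'Engineering'
Matching: 1 rows

1 rows:
Hank, Engineering


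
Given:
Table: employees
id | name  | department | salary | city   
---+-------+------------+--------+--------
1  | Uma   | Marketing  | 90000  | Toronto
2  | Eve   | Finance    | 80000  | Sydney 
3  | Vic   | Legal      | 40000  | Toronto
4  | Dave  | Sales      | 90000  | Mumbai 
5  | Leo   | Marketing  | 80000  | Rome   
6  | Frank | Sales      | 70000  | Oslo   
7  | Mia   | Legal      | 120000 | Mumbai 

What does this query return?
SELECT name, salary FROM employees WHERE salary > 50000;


Filtering: salary > 50000
Matching: 6 rows

6 rows:
Uma, 90000
Eve, 80000
Dave, 90000
Leo, 80000
Frank, 70000
Mia, 120000


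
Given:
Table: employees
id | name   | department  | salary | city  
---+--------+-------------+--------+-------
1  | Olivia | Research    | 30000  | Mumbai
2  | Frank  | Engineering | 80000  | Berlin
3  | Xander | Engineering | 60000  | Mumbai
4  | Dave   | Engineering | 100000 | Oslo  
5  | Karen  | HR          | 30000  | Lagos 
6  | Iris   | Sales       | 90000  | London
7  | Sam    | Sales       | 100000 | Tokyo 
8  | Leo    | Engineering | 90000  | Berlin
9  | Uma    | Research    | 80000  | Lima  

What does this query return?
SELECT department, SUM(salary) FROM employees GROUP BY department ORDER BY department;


Summing salary within each department:
  Engineering: 80000 + 60000 + 100000 + 90000 = 330000
  HR: 30000 = 30000
  Research: 30000 + 80000 = 110000
  Sales: 90000 + 100000 = 190000


4 groups:
Engineering, 330000
HR, 30000
Research, 110000
Sales, 190000


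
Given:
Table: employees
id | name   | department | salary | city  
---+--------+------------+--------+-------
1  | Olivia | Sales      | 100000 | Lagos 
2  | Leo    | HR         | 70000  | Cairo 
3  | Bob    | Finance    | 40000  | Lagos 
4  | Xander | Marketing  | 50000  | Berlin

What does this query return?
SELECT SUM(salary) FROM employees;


SUM(salary) = 100000 + 70000 + 40000 + 50000 = 260000

260000


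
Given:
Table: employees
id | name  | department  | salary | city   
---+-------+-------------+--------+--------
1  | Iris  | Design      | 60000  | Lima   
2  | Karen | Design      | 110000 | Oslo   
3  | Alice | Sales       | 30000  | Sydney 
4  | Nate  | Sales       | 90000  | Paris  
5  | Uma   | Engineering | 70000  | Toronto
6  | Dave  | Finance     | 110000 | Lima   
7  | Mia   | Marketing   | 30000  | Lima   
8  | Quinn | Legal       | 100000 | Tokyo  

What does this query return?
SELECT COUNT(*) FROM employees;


COUNT(*) counts all rows

8


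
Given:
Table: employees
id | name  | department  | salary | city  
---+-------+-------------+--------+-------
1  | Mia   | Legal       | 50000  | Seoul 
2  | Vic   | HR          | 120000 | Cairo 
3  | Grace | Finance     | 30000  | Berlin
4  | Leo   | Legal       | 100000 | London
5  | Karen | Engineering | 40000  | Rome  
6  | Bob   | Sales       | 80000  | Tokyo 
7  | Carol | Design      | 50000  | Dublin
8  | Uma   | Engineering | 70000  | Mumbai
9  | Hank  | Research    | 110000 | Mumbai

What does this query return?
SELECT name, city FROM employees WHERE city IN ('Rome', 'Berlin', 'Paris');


Filtering: city IN ('Rome', 'Berlin', 'Paris')
Matching: 2 rows

2 rows:
Grace, Berlin
Karen, Rome


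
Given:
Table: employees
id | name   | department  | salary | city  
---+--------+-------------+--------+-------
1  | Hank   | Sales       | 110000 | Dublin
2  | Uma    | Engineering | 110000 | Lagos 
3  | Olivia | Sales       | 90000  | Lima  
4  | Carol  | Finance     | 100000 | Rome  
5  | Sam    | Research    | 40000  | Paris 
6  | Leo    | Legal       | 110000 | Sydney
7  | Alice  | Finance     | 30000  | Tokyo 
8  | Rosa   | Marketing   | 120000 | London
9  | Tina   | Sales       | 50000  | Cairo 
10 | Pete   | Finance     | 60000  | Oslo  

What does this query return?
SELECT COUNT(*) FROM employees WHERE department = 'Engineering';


Counting rows where department = 'Engineering'
  Uma -> MATCH


1


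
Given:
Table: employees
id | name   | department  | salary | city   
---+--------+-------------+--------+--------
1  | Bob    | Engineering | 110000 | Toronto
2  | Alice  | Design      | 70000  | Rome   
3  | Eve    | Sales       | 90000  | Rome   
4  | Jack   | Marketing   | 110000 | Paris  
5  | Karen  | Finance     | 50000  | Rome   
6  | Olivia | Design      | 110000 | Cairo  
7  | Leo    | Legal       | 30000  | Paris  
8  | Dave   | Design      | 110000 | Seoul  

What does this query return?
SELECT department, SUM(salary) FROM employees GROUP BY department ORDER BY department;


Summing salary within each department:
  Design: 70000 + 110000 + 110000 = 290000
  Engineering: 110000 = 110000
  Finance: 50000 = 50000
  Legal: 30000 = 30000
  Marketing: 110000 = 110000
  Sales: 90000 = 90000


6 groups:
Design, 290000
Engineering, 110000
Finance, 50000
Legal, 30000
Marketing, 110000
Sales, 90000


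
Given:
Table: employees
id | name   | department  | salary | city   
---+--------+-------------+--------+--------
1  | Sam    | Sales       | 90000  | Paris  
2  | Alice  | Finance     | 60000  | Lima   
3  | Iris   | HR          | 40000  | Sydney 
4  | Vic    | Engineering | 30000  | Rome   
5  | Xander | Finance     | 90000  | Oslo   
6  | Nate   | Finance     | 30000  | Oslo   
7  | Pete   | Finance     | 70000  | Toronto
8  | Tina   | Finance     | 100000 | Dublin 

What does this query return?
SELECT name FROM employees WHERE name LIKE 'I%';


LIKE 'I%' matches names starting with 'I'
Matching: 1

1 rows:
Iris


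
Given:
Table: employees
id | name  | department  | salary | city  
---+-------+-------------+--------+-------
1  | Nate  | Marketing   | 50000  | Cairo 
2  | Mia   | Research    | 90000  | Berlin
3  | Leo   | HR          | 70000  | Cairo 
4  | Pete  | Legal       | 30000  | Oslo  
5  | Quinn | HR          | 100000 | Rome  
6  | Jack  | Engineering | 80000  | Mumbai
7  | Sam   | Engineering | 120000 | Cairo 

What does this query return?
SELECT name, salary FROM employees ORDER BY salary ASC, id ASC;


Sorting by salary ASC, then id ASC for ties

7 rows:
Pete, 30000
Nate, 50000
Leo, 70000
Jack, 80000
Mia, 90000
Quinn, 100000
Sam, 120000


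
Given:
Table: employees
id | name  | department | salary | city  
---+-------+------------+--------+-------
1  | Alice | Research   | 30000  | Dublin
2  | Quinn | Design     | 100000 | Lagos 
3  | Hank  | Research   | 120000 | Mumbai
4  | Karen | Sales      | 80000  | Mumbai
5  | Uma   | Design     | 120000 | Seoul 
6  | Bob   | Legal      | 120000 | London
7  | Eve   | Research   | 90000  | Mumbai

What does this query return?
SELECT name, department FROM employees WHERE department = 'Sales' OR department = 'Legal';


Filtering: department = 'Sales' OR 'Legal'
Matching: 2 rows

2 rows:
Karen, Sales
Bob, Legal


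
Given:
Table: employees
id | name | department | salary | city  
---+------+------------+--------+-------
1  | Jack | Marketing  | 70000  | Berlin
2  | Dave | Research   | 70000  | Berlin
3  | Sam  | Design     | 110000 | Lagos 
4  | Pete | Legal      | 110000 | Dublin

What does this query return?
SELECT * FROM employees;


SELECT * returns all 4 rows with all columns

4 rows:
1, Jack, Marketing, 70000, Berlin
2, Dave, Research, 70000, Berlin
3, Sam, Design, 110000, Lagos
4, Pete, Legal, 110000, Dublin


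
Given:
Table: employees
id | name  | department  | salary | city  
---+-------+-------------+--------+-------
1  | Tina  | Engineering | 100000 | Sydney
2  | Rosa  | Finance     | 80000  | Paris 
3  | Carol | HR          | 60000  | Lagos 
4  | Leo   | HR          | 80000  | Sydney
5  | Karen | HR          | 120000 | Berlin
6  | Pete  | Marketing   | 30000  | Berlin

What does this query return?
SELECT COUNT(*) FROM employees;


COUNT(*) counts all rows

6


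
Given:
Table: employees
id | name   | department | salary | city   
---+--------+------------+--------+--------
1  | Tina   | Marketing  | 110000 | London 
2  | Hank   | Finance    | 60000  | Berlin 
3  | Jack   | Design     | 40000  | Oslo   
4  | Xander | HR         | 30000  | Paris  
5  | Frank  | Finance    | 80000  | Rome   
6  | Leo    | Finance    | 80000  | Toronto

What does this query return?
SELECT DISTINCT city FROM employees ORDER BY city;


All 'city' values (row order): London, Berlin, Oslo, Paris, Rome, Toronto
Removing duplicates leaves 6 unique value(s).

6 values:
Berlin
London
Oslo
Paris
Rome
Toronto


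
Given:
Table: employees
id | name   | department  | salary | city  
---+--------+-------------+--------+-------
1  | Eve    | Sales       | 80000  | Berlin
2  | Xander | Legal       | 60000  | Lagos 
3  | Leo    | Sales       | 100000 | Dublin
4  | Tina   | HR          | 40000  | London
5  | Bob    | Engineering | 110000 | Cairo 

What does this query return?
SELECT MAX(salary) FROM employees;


Salaries: 80000, 60000, 100000, 40000, 110000
MAX = 110000

110000


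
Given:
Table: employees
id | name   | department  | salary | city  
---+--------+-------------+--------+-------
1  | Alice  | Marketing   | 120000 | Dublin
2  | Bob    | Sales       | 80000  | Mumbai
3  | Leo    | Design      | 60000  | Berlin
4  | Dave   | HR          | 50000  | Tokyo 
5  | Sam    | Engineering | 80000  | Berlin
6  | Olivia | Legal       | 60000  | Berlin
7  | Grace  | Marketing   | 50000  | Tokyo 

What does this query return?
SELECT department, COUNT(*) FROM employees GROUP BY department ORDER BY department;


Assigning each row to its department group:
  Alice -> Marketing
  Bob -> Sales
  Leo -> Design
  Dave -> HR
  Sam -> Engineering
  Olivia -> Legal
  Grace -> Marketing


6 groups:
Design, 1
Engineering, 1
HR, 1
Legal, 1
Marketing, 2
Sales, 1


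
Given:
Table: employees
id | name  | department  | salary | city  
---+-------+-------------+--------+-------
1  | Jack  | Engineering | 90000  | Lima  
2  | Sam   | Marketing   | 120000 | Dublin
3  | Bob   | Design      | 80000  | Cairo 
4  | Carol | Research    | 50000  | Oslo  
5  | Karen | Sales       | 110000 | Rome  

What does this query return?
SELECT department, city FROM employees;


Projecting columns: department, city

5 rows:
Engineering, Lima
Marketing, Dublin
Design, Cairo
Research, Oslo
Sales, Rome


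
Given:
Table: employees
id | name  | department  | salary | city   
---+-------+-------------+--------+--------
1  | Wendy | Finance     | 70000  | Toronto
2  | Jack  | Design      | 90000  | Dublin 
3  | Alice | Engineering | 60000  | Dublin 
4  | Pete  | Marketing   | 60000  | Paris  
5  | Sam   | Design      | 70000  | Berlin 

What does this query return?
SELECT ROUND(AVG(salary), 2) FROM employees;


SUM(salary) = 350000
COUNT = 5
ROUND(AVG, 2) = ROUND(350000 / 5, 2) = 70000.0

70000.0


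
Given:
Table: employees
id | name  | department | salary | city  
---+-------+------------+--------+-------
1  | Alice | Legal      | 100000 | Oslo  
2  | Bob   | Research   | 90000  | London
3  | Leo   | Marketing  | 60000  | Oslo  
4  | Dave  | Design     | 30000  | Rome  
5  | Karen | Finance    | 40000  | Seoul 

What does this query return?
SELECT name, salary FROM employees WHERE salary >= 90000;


Filtering: salary >= 90000
Matching: 2 rows

2 rows:
Alice, 100000
Bob, 90000
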